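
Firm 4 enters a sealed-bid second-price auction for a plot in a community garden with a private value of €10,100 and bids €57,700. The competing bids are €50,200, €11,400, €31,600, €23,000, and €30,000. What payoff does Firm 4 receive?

Highest competing bid: €50,200.
Firm 4's bid €57,700 is the highest overall, so Firm 4 wins and pays the second-highest bid, €50,200.
Payoff = value − price = €10,100 − €50,200 = -€40,100.

-€40,100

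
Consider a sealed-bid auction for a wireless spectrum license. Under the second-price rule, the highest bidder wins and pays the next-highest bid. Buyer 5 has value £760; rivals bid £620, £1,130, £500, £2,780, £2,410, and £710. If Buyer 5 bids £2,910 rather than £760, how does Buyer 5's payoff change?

The highest competing bid is £2,780.
Bidding truthfully at £760: the top bid is £2,780 (a rival), so Buyer 5 loses. Payoff = £0.
Bidding £2,910: Buyer 5 has the top bid, wins, and pays the second-highest bid £2,780. Payoff = £760 − £2,780 = -£2,020.
Change = -£2,020 − £0 = -£2,020.

Change in payoff: -£2,020.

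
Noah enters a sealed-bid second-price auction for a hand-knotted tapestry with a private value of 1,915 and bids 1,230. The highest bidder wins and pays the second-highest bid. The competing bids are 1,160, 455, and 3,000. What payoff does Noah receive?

Payoff = 0.

Highest competing bid: 3,000.
Noah's bid 1,230 is not the highest, so Noah loses, pays nothing, and earns zero payoff.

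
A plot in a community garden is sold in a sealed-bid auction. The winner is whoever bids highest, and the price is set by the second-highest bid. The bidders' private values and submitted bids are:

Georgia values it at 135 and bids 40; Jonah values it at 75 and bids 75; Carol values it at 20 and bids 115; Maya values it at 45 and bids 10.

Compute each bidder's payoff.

Payoffs: Georgia 0, Jonah 0, Carol -55, Maya 0.

Ordered from highest: Carol 115, then Jonah 75, then Georgia 40, then Maya 10.
Carol has the top bid and wins; the price is the second-highest bid, 75.
Carol's payoff = 20 − 75 = -55. All other bidders lose, so their payoff is 0.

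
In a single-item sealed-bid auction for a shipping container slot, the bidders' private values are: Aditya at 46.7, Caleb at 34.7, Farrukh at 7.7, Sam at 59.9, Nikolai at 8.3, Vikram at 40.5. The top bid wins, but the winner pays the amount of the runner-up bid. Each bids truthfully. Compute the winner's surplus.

Winner's surplus: 13.2.

Sorted high to low: Sam 59.9 > Aditya 46.7 > Vikram 40.5 > Caleb 34.7 > Nikolai 8.3 > Farrukh 7.7.
Sam wins with the top bid and pays the second-highest, 46.7.
Surplus = 59.9 − 46.7 = 13.2.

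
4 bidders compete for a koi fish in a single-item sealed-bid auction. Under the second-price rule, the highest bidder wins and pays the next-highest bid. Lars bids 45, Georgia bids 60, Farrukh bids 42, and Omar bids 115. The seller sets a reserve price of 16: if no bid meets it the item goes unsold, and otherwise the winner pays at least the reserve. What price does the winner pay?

60

Ordered from highest: Omar 115, then Georgia 60, then Lars 45, then Farrukh 42.
Omar has the highest bid, so Omar wins.
The second-highest bid is 60, which exceeds the reserve, so that sets the price.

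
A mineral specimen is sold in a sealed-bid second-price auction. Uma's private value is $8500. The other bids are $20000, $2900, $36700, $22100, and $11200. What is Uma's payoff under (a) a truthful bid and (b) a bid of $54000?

(a) $0  (b) -$28200

The highest competing bid is $36700.
Bidding truthfully at $8500: the top bid is $36700 (a rival), so Uma loses. Payoff = $0.
Bidding $54000: Uma has the top bid, wins, and pays the second-highest bid $36700. Payoff = $8500 − $36700 = -$28200.
Deviating from a truthful bid can only lose payoff in a second-price auction — never gain.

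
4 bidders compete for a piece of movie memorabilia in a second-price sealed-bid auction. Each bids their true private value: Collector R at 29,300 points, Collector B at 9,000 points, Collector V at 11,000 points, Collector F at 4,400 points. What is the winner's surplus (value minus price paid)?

Ordered from highest: Collector R 29,300 points > Collector V 11,000 points > Collector B 9,000 points > Collector F 4,400 points.
Collector R wins with the top bid and pays the second-highest, 11,000 points.
Surplus = 29,300 points − 11,000 points = 18,300 points.

Surplus = 18,300 points.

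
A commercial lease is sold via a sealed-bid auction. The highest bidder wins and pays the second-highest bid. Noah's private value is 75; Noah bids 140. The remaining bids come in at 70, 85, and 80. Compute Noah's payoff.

Highest competing bid: 85.
Noah's bid 140 is the highest overall, so Noah wins and pays the second-highest bid, 85.
Payoff = value − price = 75 − 85 = -10.
Overbidding won the item at a price above value — truthful bidding would have avoided this loss.

Noah's payoff: -10.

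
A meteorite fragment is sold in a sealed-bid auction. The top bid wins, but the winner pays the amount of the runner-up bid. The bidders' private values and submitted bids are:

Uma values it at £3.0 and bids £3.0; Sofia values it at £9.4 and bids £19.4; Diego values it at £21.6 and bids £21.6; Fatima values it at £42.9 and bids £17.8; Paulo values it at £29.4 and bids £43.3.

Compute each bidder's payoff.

Uma £0.0, Sofia £0.0, Diego £0.0, Fatima £0.0, Paulo £7.8.

Bids in descending order: Paulo £43.3; Diego £21.6; Sofia £19.4; Fatima £17.8; Uma £3.0.
Paulo has the top bid and wins; the price is the second-highest bid, £21.6.
Paulo's payoff = £29.4 − £21.6 = £7.8. All other bidders lose, so their payoff is 0.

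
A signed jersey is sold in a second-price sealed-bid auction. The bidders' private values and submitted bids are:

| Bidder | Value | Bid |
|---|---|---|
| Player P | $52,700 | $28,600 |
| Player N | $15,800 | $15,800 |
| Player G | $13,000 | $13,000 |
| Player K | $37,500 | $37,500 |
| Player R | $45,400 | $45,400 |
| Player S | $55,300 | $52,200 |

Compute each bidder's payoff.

Bids in descending order: Player S $52,200 > Player R $45,400 > Player K $37,500 > Player P $28,600 > Player N $15,800 > Player G $13,000.
Player S has the top bid and wins; the price is the second-highest bid, $45,400.
Player S's payoff = $55,300 − $45,400 = $9,900. All other bidders lose, so their payoff is 0.

Player P $0, Player N $0, Player G $0, Player K $0, Player R $0, Player S $9,900.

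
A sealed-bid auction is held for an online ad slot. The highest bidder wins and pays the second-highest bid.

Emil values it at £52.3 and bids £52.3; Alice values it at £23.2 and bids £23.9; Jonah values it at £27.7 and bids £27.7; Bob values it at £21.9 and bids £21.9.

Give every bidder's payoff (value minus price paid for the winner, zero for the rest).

Payoffs: Emil £24.6, Alice £0.0, Jonah £0.0, Bob £0.0.

Ranking the bids: Emil £52.3; Jonah £27.7; Alice £23.9; Bob £21.9.
Emil has the top bid and wins; the price is the second-highest bid, £27.7.
Emil's payoff = £52.3 − £27.7 = £24.6. All other bidders lose, so their payoff is 0.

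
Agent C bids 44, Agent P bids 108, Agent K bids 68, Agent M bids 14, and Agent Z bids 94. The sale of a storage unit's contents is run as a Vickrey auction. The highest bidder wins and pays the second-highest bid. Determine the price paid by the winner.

Bids in descending order: Agent P 108; Agent Z 94; Agent K 68; Agent C 44; Agent M 14.
Agent P has the highest bid, so Agent P wins.
The second-highest bid is 94, so that is what Agent P pays.

Price paid: 94.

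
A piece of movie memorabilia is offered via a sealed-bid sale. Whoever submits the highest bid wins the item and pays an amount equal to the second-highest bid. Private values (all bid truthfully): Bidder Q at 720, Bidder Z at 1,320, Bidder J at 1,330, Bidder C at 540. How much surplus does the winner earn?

Sorted high to low: Bidder J 1,330 > Bidder Z 1,320 > Bidder Q 720 > Bidder C 540.
Bidder J wins with the top bid and pays the second-highest, 1,320.
Surplus = 1,330 − 1,320 = 10.

10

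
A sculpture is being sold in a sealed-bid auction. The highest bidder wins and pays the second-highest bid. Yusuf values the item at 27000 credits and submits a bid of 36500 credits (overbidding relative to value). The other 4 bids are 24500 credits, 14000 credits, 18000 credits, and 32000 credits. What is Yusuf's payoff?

-5000 credits

Highest competing bid: 32000 credits.
Yusuf's bid 36500 credits is the highest overall, so Yusuf wins and pays the second-highest bid, 32000 credits.
Payoff = value − price = 27000 credits − 32000 credits = -5000 credits.
Overbidding won the item at a price above value — truthful bidding would have avoided this loss.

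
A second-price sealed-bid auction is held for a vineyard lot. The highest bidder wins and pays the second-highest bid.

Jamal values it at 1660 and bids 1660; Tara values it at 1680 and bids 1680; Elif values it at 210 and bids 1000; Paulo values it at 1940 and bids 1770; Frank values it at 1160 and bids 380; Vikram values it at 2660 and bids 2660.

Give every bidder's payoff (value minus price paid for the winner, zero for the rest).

Bids in descending order: Vikram 2660; Paulo 1770; Tara 1680; Jamal 1660; Elif 1000; Frank 380.
Vikram has the top bid and wins; the price is the second-highest bid, 1770.
Vikram's payoff = 2660 − 1770 = 890. All other bidders lose, so their payoff is 0.

Jamal 0, Tara 0, Elif 0, Paulo 0, Frank 0, Vikram 890.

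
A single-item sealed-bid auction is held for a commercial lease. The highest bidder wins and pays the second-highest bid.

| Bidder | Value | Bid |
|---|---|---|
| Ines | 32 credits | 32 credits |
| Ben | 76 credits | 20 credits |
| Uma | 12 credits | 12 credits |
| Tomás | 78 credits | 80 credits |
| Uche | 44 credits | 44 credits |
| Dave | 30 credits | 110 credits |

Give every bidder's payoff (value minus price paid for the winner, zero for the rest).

Bids in descending order: Dave 110 credits > Tomás 80 credits > Uche 44 credits > Ines 32 credits > Ben 20 credits > Uma 12 credits.
Dave has the top bid and wins; the price is the second-highest bid, 80 credits.
Dave's payoff = 30 credits − 80 credits = -50 credits. All other bidders lose, so their payoff is 0.

Ines 0 credits, Ben 0 credits, Uma 0 credits, Tomás 0 credits, Uche 0 credits, Dave -50 credits.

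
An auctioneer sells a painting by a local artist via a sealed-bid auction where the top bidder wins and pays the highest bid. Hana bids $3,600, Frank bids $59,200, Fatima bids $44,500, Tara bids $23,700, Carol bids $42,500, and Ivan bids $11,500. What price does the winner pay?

The winner pays $59,200.

Ordered from highest: Frank $59,200, then Fatima $44,500, then Carol $42,500, then Tara $23,700, then Ivan $11,500, then Hana $3,600.
Frank is the highest bidder, so Frank wins.
Under the first-price rule, the price is the highest bid: $59,200.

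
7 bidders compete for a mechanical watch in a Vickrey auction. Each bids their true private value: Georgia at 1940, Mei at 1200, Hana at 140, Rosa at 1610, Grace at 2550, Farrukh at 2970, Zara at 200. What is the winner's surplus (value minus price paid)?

Surplus = 420.

Ranking the bids: Farrukh 2970, then Grace 2550, then Georgia 1940, then Rosa 1610, then Mei 1200, then Zara 200, then Hana 140.
Farrukh wins with the top bid and pays the second-highest, 2550.
Surplus = 2970 − 2550 = 420.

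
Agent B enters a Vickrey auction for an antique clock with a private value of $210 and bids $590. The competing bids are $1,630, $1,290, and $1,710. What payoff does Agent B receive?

Highest competing bid: $1,710.
Agent B's bid $590 is not the highest, so Agent B loses, pays nothing, and earns zero payoff.

$0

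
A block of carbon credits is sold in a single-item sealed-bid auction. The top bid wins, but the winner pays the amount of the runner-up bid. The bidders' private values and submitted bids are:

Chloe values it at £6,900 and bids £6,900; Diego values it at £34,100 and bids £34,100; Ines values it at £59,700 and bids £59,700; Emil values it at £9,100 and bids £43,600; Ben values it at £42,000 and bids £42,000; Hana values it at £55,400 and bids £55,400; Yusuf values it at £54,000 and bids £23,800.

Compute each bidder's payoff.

Chloe £0, Diego £0, Ines £4,300, Emil £0, Ben £0, Hana £0, Yusuf £0.

Sorted high to low: Ines £59,700; Hana £55,400; Emil £43,600; Ben £42,000; Diego £34,100; Yusuf £23,800; Chloe £6,900.
Ines has the top bid and wins; the price is the second-highest bid, £55,400.
Ines's payoff = £59,700 − £55,400 = £4,300. All other bidders lose, so their payoff is 0.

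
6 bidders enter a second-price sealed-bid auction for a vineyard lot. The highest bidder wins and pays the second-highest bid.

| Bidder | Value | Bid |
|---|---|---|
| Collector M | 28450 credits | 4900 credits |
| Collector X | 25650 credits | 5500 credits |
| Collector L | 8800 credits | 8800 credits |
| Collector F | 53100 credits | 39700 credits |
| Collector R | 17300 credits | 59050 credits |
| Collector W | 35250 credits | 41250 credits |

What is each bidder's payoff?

Payoffs: Collector M 0 credits, Collector X 0 credits, Collector L 0 credits, Collector F 0 credits, Collector R -23950 credits, Collector W 0 credits.

Sorted high to low: Collector R 59050 credits; Collector W 41250 credits; Collector F 39700 credits; Collector L 8800 credits; Collector X 5500 credits; Collector M 4900 credits.
Collector R has the top bid and wins; the price is the second-highest bid, 41250 credits.
Collector R's payoff = 17300 credits − 41250 credits = -23950 credits. All other bidders lose, so their payoff is 0.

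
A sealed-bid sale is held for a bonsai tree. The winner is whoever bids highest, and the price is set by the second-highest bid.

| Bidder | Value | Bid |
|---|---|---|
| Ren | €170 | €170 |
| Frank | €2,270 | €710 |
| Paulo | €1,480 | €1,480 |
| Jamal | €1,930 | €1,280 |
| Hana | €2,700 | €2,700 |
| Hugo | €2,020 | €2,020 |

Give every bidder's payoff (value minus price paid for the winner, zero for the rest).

Bids in descending order: Hana €2,700, then Hugo €2,020, then Paulo €1,480, then Jamal €1,280, then Frank €710, then Ren €170.
Hana has the top bid and wins; the price is the second-highest bid, €2,020.
Hana's payoff = €2,700 − €2,020 = €680. All other bidders lose, so their payoff is 0.

Payoffs: Ren €0, Frank €0, Paulo €0, Jamal €0, Hana €680, Hugo €0.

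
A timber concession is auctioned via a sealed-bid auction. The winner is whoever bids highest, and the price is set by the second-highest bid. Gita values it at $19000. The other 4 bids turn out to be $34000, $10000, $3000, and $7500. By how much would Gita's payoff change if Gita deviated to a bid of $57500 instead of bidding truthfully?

The highest competing bid is $34000.
Bidding truthfully at $19000: the top bid is $34000 (a rival), so Gita loses. Payoff = $0.
Bidding $57500: Gita has the top bid, wins, and pays the second-highest bid $34000. Payoff = $19000 − $34000 = -$15000.
Change = -$15000 − $0 = -$15000.
This is the dominant-strategy logic: truthful bidding weakly beats any alternative.

-$15000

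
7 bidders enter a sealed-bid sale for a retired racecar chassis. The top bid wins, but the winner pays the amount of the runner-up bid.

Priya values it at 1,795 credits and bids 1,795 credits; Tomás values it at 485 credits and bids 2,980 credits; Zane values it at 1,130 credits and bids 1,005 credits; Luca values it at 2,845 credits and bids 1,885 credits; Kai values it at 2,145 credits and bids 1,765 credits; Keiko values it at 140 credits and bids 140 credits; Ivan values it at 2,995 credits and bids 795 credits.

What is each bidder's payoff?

Priya 0 credits, Tomás -1,400 credits, Zane 0 credits, Luca 0 credits, Kai 0 credits, Keiko 0 credits, Ivan 0 credits.

Bids in descending order: Tomás 2,980 credits > Luca 1,885 credits > Priya 1,795 credits > Kai 1,765 credits > Zane 1,005 credits > Ivan 795 credits > Keiko 140 credits.
Tomás has the top bid and wins; the price is the second-highest bid, 1,885 credits.
Tomás's payoff = 485 credits − 1,885 credits = -1,400 credits. All other bidders lose, so their payoff is 0.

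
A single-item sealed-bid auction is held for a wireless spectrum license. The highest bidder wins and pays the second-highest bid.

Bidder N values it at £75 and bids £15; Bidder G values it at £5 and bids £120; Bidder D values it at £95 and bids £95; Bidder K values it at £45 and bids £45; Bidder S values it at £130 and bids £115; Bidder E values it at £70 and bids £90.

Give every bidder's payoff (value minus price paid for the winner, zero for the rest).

Ordered from highest: Bidder G £120 > Bidder S £115 > Bidder D £95 > Bidder E £90 > Bidder K £45 > Bidder N £15.
Bidder G has the top bid and wins; the price is the second-highest bid, £115.
Bidder G's payoff = £5 − £115 = -£110. All other bidders lose, so their payoff is 0.

Bidder N £0, Bidder G -£110, Bidder D £0, Bidder K £0, Bidder S £0, Bidder E £0.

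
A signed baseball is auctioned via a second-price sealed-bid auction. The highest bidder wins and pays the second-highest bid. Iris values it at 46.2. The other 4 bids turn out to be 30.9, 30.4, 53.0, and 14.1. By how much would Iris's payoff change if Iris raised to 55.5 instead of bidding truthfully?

The highest competing bid is 53.0.
Bidding truthfully at 46.2: the top bid is 53.0 (a rival), so Iris loses. Payoff = 0.0.
Bidding 55.5: Iris has the top bid, wins, and pays the second-highest bid 53.0. Payoff = 46.2 − 53.0 = -6.8.
Change = -6.8 − 0.0 = -6.8.
This is the dominant-strategy logic: truthful bidding weakly beats any alternative.

Change in payoff: -6.8.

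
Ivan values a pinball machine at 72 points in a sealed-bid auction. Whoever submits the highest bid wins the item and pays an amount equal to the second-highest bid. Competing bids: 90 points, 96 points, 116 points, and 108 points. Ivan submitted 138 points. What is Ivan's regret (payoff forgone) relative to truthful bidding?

44 points

The highest competing bid is 116 points.
Bidding truthfully at 72 points: the top bid is 116 points (a rival), so Ivan loses. Payoff = 0 points.
Bidding 138 points: Ivan has the top bid, wins, and pays the second-highest bid 116 points. Payoff = 72 points − 116 points = -44 points.
Regret = truthful payoff − actual payoff = 0 points − -44 points = 44 points.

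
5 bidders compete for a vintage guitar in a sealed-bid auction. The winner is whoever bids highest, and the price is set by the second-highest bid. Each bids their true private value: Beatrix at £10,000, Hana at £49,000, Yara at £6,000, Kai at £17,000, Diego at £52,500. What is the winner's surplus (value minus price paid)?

Surplus = £3,500.

Ranking the bids: Diego £52,500, then Hana £49,000, then Kai £17,000, then Beatrix £10,000, then Yara £6,000.
Diego wins with the top bid and pays the second-highest, £49,000.
Surplus = £52,500 − £49,000 = £3,500.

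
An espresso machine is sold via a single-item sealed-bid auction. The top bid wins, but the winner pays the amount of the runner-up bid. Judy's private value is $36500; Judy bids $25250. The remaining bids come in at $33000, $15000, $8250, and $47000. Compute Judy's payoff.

Judy's payoff: $0.

Highest competing bid: $47000.
Judy's bid $25250 is not the highest, so Judy loses, pays nothing, and earns zero payoff.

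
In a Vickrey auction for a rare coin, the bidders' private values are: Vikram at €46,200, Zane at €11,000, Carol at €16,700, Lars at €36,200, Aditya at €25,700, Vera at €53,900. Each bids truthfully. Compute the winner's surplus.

Ranking the bids: Vera €53,900; Vikram €46,200; Lars €36,200; Aditya €25,700; Carol €16,700; Zane €11,000.
Vera wins with the top bid and pays the second-highest, €46,200.
Surplus = €53,900 − €46,200 = €7,700.

€7,700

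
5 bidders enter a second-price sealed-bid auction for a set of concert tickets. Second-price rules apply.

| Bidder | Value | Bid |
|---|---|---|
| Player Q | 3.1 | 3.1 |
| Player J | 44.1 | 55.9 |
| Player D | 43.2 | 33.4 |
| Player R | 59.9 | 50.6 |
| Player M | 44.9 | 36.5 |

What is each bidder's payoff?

Ordered from highest: Player J 55.9, then Player R 50.6, then Player M 36.5, then Player D 33.4, then Player Q 3.1.
Player J has the top bid and wins; the price is the second-highest bid, 50.6.
Player J's payoff = 44.1 − 50.6 = -6.5. All other bidders lose, so their payoff is 0.

Payoffs: Player Q 0.0, Player J -6.5, Player D 0.0, Player R 0.0, Player M 0.0.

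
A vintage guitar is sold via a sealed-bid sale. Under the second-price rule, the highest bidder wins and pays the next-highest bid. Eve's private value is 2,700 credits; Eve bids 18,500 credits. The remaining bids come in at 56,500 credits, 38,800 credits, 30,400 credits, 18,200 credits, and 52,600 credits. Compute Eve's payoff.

0 credits

Highest competing bid: 56,500 credits.
Eve's bid 18,500 credits is not the highest, so Eve loses, pays nothing, and earns zero payoff.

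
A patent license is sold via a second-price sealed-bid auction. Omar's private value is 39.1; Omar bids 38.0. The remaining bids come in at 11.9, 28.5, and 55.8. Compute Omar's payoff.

Omar's payoff: 0.0.

Highest competing bid: 55.8.
Omar's bid 38.0 is not the highest, so Omar loses, pays nothing, and earns zero payoff.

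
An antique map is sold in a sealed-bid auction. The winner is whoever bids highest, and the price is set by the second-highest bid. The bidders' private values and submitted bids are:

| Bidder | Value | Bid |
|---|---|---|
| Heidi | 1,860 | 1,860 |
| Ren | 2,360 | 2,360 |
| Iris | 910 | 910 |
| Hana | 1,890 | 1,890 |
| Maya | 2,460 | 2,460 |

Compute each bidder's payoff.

Sorted high to low: Maya 2,460 > Ren 2,360 > Hana 1,890 > Heidi 1,860 > Iris 910.
Maya has the top bid and wins; the price is the second-highest bid, 2,360.
Maya's payoff = 2,460 − 2,360 = 100. All other bidders lose, so their payoff is 0.

Payoffs: Heidi 0, Ren 0, Iris 0, Hana 0, Maya 100.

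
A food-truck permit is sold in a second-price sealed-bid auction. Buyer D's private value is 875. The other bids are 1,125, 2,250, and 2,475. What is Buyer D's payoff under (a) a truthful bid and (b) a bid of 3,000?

Truthful: 0; alternative: -1,600.

The highest competing bid is 2,475.
Bidding truthfully at 875: the top bid is 2,475 (a rival), so Buyer D loses. Payoff = 0.
Bidding 3,000: Buyer D has the top bid, wins, and pays the second-highest bid 2,475. Payoff = 875 − 2,475 = -1,600.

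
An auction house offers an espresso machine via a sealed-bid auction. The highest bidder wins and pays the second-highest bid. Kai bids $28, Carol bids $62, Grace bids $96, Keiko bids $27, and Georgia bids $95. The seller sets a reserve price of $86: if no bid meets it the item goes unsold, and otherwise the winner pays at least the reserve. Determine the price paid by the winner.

Bids in descending order: Grace $96; Georgia $95; Carol $62; Kai $28; Keiko $27.
Grace has the highest bid, so Grace wins.
The second-highest bid is $95, which exceeds the reserve, so that sets the price.

The winner pays $95.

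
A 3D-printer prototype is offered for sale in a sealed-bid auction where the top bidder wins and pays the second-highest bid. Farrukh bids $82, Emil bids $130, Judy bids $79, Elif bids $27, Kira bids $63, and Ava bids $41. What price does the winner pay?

Ranking the bids: Emil $130 > Farrukh $82 > Judy $79 > Kira $63 > Ava $41 > Elif $27.
Emil is the highest bidder, so Emil wins.
Under the second-price rule, the price is the second-highest bid: $82.

Price paid: $82.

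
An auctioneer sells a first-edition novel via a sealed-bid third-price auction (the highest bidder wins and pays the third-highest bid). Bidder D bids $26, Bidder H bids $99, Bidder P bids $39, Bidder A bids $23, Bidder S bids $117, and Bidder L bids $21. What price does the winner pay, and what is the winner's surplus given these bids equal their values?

Price $39; surplus $78.

Bids in descending order: Bidder S $117, then Bidder H $99, then Bidder P $39, then Bidder D $26, then Bidder A $23, then Bidder L $21.
Bidder S is the highest bidder, so Bidder S wins.
Under the third-price rule, the price is the third-highest bid: $39.
Surplus = $117 − $39 = $78.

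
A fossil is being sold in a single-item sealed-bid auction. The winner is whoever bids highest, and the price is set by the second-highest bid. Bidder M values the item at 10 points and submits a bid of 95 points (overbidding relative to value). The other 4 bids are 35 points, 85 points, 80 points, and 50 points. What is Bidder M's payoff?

Payoff = -75 points.

Highest competing bid: 85 points.
Bidder M's bid 95 points is the highest overall, so Bidder M wins and pays the second-highest bid, 85 points.
Payoff = value − price = 10 points − 85 points = -75 points.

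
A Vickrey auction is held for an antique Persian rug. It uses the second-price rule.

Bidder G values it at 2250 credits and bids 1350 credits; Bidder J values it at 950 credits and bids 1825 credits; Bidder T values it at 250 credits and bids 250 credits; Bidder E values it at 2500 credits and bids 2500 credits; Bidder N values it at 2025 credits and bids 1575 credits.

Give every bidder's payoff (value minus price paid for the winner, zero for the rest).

Bidder G 0 credits, Bidder J 0 credits, Bidder T 0 credits, Bidder E 675 credits, Bidder N 0 credits.

Bids in descending order: Bidder E 2500 credits; Bidder J 1825 credits; Bidder N 1575 credits; Bidder G 1350 credits; Bidder T 250 credits.
Bidder E has the top bid and wins; the price is the second-highest bid, 1825 credits.
Bidder E's payoff = 2500 credits − 1825 credits = 675 credits. All other bidders lose, so their payoff is 0.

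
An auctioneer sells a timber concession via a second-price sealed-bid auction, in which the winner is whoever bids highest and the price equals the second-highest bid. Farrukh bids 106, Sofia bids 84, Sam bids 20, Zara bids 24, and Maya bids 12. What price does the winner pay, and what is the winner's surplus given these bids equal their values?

Ranking the bids: Farrukh 106, then Sofia 84, then Zara 24, then Sam 20, then Maya 12.
Farrukh is the highest bidder, so Farrukh wins.
Under the second-price rule, the price is the second-highest bid: 84.
Surplus = 106 − 84 = 22.

Price 84; surplus 22.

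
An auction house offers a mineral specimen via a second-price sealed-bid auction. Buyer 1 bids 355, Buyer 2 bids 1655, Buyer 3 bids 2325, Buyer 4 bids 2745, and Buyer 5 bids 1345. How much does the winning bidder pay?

Price paid: 2325.

Bids in descending order: Buyer 4 2745, then Buyer 3 2325, then Buyer 2 1655, then Buyer 5 1345, then Buyer 1 355.
Buyer 4 has the highest bid, so Buyer 4 wins.
The second-highest bid is 2325, so that is what Buyer 4 pays.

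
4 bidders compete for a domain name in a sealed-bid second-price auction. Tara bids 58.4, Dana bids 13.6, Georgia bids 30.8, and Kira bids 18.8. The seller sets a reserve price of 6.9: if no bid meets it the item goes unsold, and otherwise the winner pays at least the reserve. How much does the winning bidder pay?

Price paid: 30.8.

Sorted high to low: Tara 58.4 > Georgia 30.8 > Kira 18.8 > Dana 13.6.
Tara has the highest bid, so Tara wins.
The second-highest bid is 30.8, which exceeds the reserve, so that sets the price.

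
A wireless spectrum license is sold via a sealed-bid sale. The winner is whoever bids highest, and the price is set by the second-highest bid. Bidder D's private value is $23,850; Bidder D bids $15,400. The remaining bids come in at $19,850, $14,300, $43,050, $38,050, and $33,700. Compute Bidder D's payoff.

Highest competing bid: $43,050.
Bidder D's bid $15,400 is not the highest, so Bidder D loses, pays nothing, and earns zero payoff.

$0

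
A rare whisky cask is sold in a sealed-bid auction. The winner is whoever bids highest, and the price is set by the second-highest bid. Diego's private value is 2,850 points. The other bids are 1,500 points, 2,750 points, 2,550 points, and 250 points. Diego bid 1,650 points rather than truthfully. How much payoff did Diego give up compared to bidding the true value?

The highest competing bid is 2,750 points.
Bidding truthfully at 2,850 points: Diego has the top bid, wins, and pays the second-highest bid 2,750 points. Payoff = 2,850 points − 2,750 points = 100 points.
Bidding 1,650 points: the top bid is 2,750 points (a rival), so Diego loses. Payoff = 0 points.
Regret = truthful payoff − actual payoff = 100 points − 0 points = 100 points.

100 points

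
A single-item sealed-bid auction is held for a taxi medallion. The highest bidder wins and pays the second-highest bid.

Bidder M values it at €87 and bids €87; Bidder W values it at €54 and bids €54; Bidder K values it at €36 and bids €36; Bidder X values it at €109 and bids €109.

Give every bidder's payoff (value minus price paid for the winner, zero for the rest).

Ranking the bids: Bidder X €109 > Bidder M €87 > Bidder W €54 > Bidder K €36.
Bidder X has the top bid and wins; the price is the second-highest bid, €87.
Bidder X's payoff = €109 − €87 = €22. All other bidders lose, so their payoff is 0.

Payoffs: Bidder M €0, Bidder W €0, Bidder K €0, Bidder X €22.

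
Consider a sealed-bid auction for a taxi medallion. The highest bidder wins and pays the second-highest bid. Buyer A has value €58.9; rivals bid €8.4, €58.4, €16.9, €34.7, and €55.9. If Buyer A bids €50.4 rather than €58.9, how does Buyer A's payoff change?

The highest competing bid is €58.4.
Bidding truthfully at €58.9: Buyer A has the top bid, wins, and pays the second-highest bid €58.4. Payoff = €58.9 − €58.4 = €0.5.
Bidding €50.4: the top bid is €58.4 (a rival), so Buyer A loses. Payoff = €0.0.
Change = €0.0 − €0.5 = -€0.5.
Deviating from a truthful bid can only lose payoff in a second-price auction — never gain.

Payoff change: -€0.5.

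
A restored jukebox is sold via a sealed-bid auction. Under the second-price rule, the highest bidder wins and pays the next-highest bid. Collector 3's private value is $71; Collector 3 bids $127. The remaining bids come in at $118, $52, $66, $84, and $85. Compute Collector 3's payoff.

Highest competing bid: $118.
Collector 3's bid $127 is the highest overall, so Collector 3 wins and pays the second-highest bid, $118.
Payoff = value − price = $71 − $118 = -$47.

-$47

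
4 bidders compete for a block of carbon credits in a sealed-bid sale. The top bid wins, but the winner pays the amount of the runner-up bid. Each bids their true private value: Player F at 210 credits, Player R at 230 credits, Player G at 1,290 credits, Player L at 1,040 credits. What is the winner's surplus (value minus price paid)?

Ordered from highest: Player G 1,290 credits > Player L 1,040 credits > Player R 230 credits > Player F 210 credits.
Player G wins with the top bid and pays the second-highest, 1,040 credits.
Surplus = 1,290 credits − 1,040 credits = 250 credits.

250 credits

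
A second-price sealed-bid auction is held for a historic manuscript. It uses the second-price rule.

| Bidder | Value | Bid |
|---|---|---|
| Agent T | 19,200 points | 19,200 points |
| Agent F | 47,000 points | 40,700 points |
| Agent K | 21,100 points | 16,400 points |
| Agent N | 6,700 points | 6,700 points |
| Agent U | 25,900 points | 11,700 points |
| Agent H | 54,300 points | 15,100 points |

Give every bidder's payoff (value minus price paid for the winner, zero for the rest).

Agent T 0 points, Agent F 27,800 points, Agent K 0 points, Agent N 0 points, Agent U 0 points, Agent H 0 points.

Ranking the bids: Agent F 40,700 points; Agent T 19,200 points; Agent K 16,400 points; Agent H 15,100 points; Agent U 11,700 points; Agent N 6,700 points.
Agent F has the top bid and wins; the price is the second-highest bid, 19,200 points.
Agent F's payoff = 47,000 points − 19,200 points = 27,800 points. All other bidders lose, so their payoff is 0.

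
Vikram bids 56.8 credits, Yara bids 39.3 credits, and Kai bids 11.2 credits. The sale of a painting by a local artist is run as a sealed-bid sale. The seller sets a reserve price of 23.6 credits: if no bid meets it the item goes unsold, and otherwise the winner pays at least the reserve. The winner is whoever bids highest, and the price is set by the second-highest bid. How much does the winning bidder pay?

Price paid: 39.3 credits.

Ordered from highest: Vikram 56.8 credits > Yara 39.3 credits > Kai 11.2 credits.
Vikram has the highest bid, so Vikram wins.
The second-highest bid is 39.3 credits, which exceeds the reserve, so that sets the price.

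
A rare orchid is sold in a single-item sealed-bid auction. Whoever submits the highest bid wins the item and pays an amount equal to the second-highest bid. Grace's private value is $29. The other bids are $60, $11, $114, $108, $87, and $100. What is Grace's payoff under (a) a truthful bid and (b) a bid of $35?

The highest competing bid is $114.
Bidding truthfully at $29: the top bid is $114 (a rival), so Grace loses. Payoff = $0.
Bidding $35: the top bid is $114 (a rival), so Grace loses. Payoff = $0.

Truthful: $0; alternative: $0.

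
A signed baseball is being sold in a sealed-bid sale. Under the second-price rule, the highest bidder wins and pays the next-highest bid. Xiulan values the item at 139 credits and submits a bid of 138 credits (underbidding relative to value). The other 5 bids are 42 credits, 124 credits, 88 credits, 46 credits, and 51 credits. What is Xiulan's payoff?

Xiulan's payoff: 15 credits.

Highest competing bid: 124 credits.
Xiulan's bid 138 credits is the highest overall, so Xiulan wins and pays the second-highest bid, 124 credits.
Payoff = value − price = 139 credits − 124 credits = 15 credits.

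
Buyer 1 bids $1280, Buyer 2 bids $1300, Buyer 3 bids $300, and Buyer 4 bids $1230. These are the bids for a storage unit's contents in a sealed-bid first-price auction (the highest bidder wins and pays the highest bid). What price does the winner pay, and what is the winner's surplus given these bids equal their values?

Bids in descending order: Buyer 2 $1300, then Buyer 1 $1280, then Buyer 4 $1230, then Buyer 3 $300.
Buyer 2 is the highest bidder, so Buyer 2 wins.
Under the first-price rule, the price is the highest bid: $1300.
Surplus = $1300 − $1300 = $0.

Price $1300; surplus $0.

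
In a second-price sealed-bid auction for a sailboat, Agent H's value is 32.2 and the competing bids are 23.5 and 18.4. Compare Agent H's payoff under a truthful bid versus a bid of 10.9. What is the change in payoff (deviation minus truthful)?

The highest competing bid is 23.5.
Bidding truthfully at 32.2: Agent H has the top bid, wins, and pays the second-highest bid 23.5. Payoff = 32.2 − 23.5 = 8.7.
Bidding 10.9: the top bid is 23.5 (a rival), so Agent H loses. Payoff = 0.0.
Change = 0.0 − 8.7 = -8.7.
This is the dominant-strategy logic: truthful bidding weakly beats any alternative.

Payoff change: -8.7.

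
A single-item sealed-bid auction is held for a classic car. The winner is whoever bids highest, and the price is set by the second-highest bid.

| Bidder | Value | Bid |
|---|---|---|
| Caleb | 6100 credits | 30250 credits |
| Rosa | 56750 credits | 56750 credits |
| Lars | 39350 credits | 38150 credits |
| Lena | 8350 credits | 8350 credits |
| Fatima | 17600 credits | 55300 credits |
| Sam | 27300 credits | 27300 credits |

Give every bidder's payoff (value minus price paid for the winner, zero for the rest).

Ranking the bids: Rosa 56750 credits, then Fatima 55300 credits, then Lars 38150 credits, then Caleb 30250 credits, then Sam 27300 credits, then Lena 8350 credits.
Rosa has the top bid and wins; the price is the second-highest bid, 55300 credits.
Rosa's payoff = 56750 credits − 55300 credits = 1450 credits. All other bidders lose, so their payoff is 0.

Payoffs: Caleb 0 credits, Rosa 1450 credits, Lars 0 credits, Lena 0 credits, Fatima 0 credits, Sam 0 credits.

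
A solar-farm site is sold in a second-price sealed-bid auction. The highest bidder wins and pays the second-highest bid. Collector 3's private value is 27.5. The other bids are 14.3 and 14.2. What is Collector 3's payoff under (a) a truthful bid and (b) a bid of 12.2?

The highest competing bid is 14.3.
Bidding truthfully at 27.5: Collector 3 has the top bid, wins, and pays the second-highest bid 14.3. Payoff = 27.5 − 14.3 = 13.2.
Bidding 12.2: the top bid is 14.3 (a rival), so Collector 3 loses. Payoff = 0.0.
Deviating from a truthful bid can only lose payoff in a second-price auction — never gain.

(a) 13.2  (b) 0.0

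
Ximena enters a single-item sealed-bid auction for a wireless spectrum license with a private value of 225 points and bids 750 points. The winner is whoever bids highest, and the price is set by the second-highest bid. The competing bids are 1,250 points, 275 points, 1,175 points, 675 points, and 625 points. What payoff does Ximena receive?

Payoff = 0 points.

Highest competing bid: 1,250 points.
Ximena's bid 750 points is not the highest, so Ximena loses, pays nothing, and earns zero payoff.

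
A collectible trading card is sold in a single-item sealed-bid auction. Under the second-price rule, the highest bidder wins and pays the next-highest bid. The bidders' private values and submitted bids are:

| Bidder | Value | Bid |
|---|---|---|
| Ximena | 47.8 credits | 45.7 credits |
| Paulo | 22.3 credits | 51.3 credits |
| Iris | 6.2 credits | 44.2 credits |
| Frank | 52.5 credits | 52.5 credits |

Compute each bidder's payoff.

Ximena 0.0 credits, Paulo 0.0 credits, Iris 0.0 credits, Frank 1.2 credits.

Ranking the bids: Frank 52.5 credits > Paulo 51.3 credits > Ximena 45.7 credits > Iris 44.2 credits.
Frank has the top bid and wins; the price is the second-highest bid, 51.3 credits.
Frank's payoff = 52.5 credits − 51.3 credits = 1.2 credits. All other bidders lose, so their payoff is 0.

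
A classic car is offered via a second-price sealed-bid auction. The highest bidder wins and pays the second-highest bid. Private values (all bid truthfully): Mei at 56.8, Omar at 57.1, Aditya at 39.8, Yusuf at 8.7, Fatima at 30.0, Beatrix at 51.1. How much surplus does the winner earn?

Ordered from highest: Omar 57.1 > Mei 56.8 > Beatrix 51.1 > Aditya 39.8 > Fatima 30.0 > Yusuf 8.7.
Omar wins with the top bid and pays the second-highest, 56.8.
Surplus = 57.1 − 56.8 = 0.3.

Surplus = 0.3.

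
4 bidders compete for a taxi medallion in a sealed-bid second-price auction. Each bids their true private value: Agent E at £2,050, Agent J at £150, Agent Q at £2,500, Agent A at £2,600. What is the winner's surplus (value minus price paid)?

Bids in descending order: Agent A £2,600; Agent Q £2,500; Agent E £2,050; Agent J £150.
Agent A wins with the top bid and pays the second-highest, £2,500.
Surplus = £2,600 − £2,500 = £100.

£100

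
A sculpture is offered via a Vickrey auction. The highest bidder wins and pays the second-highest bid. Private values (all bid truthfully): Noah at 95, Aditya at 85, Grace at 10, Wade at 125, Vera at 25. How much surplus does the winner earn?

30

Bids in descending order: Wade 125; Noah 95; Aditya 85; Vera 25; Grace 10.
Wade wins with the top bid and pays the second-highest, 95.
Surplus = 125 − 95 = 30.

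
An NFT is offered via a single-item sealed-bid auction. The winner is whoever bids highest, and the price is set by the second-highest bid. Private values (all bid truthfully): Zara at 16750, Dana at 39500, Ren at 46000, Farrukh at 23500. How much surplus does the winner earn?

Ranking the bids: Ren 46000, then Dana 39500, then Farrukh 23500, then Zara 16750.
Ren wins with the top bid and pays the second-highest, 39500.
Surplus = 46000 − 39500 = 6500.

Surplus = 6500.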